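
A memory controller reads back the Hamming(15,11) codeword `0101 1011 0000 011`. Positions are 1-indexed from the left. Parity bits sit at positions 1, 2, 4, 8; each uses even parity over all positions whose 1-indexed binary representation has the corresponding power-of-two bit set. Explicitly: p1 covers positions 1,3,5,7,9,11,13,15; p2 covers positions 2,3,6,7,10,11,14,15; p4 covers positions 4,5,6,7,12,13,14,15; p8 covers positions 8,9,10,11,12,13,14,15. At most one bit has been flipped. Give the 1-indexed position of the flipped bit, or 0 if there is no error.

s1: b1⊕b3⊕b5⊕b7⊕b9⊕b11⊕b13⊕b15 = 0⊕0⊕1⊕1⊕0⊕0⊕0⊕1 = 1
s2: b2⊕b3⊕b6⊕b7⊕b10⊕b11⊕b14⊕b15 = 1⊕0⊕0⊕1⊕0⊕0⊕1⊕1 = 0
s4: b4⊕b5⊕b6⊕b7⊕b12⊕b13⊕b14⊕b15 = 1⊕1⊕0⊕1⊕0⊕0⊕1⊕1 = 1
s8: b8⊕b9⊕b10⊕b11⊕b12⊕b13⊕b14⊕b15 = 1⊕0⊕0⊕0⊕0⊕0⊕1⊕1 = 1
Syndrome (s8...s1) = 1101 → position 13.

13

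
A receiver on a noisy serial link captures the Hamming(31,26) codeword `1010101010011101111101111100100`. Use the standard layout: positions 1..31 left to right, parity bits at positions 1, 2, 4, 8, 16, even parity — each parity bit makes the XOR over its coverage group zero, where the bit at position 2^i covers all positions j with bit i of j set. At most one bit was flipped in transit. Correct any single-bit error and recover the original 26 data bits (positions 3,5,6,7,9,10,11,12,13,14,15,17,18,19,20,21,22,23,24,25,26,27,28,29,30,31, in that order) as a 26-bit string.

s1: b1⊕b3⊕b5⊕b7⊕b9⊕b11⊕b13⊕b15⊕b17⊕b19⊕b21⊕b23⊕b25⊕b27⊕b29⊕b31 = 1⊕1⊕1⊕1⊕1⊕0⊕1⊕0⊕1⊕1⊕0⊕1⊕1⊕0⊕1⊕0 = 1
s2: b2⊕b3⊕b6⊕b7⊕b10⊕b11⊕b14⊕b15⊕b18⊕b19⊕b22⊕b23⊕b26⊕b27⊕b30⊕b31 = 0⊕1⊕0⊕1⊕0⊕0⊕1⊕0⊕1⊕1⊕1⊕1⊕1⊕0⊕0⊕0 = 0
s4: b4⊕b5⊕b6⊕b7⊕b12⊕b13⊕b14⊕b15⊕b20⊕b21⊕b22⊕b23⊕b28⊕b29⊕b30⊕b31 = 0⊕1⊕0⊕1⊕1⊕1⊕1⊕0⊕1⊕0⊕1⊕1⊕0⊕1⊕0⊕0 = 1
s8: b8⊕b9⊕b10⊕b11⊕b12⊕b13⊕b14⊕b15⊕b24⊕b25⊕b26⊕b27⊕b28⊕b29⊕b30⊕b31 = 0⊕1⊕0⊕0⊕1⊕1⊕1⊕0⊕1⊕1⊕1⊕0⊕0⊕1⊕0⊕0 = 0
s16: b16⊕b17⊕b18⊕b19⊕b20⊕b21⊕b22⊕b23⊕b24⊕b25⊕b26⊕b27⊕b28⊕b29⊕b30⊕b31 = 1⊕1⊕1⊕1⊕1⊕0⊕1⊕1⊕1⊕1⊕1⊕0⊕0⊕1⊕0⊕0 = 1
Syndrome (s16...s1) = 10101 → position 21.
Flip bit 21: corrected codeword = 1010101010011101111111111100100
Data bits at positions 3,5,6,7,9,10,11,12,13,14,15,17,18,19,20,21,22,23,24,25,26,27,28,29,30,31: 11011001110111111111100100

11011001110111111111100100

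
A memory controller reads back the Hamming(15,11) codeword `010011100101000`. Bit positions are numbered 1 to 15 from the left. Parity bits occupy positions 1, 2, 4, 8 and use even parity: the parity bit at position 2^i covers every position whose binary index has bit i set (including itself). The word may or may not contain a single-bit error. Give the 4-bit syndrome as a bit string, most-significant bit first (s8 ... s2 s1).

0000

s1: b1⊕b3⊕b5⊕b7⊕b9⊕b11⊕b13⊕b15 = 0⊕0⊕1⊕1⊕0⊕0⊕0⊕0 = 0
s2: b2⊕b3⊕b6⊕b7⊕b10⊕b11⊕b14⊕b15 = 1⊕0⊕1⊕1⊕1⊕0⊕0⊕0 = 0
s4: b4⊕b5⊕b6⊕b7⊕b12⊕b13⊕b14⊕b15 = 0⊕1⊕1⊕1⊕1⊕0⊕0⊕0 = 0
s8: b8⊕b9⊕b10⊕b11⊕b12⊕b13⊕b14⊕b15 = 0⊕0⊕1⊕0⊕1⊕0⊕0⊕0 = 0
Syndrome (s8...s1) = 0000 → position 0 (no error).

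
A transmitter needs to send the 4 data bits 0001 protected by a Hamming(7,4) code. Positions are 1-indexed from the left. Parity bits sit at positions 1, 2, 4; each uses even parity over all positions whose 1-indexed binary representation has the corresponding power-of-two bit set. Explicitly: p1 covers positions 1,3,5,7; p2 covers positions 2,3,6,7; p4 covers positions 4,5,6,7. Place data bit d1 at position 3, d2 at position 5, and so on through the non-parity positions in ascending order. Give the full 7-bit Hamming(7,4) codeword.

1101001

Place data bits at non-power-of-two positions: b3=0, b5=0, b6=0, b7=1.
p1 = XOR of data positions {3,5,7} = 0⊕0⊕1 = 1
p2 = XOR of data positions {3,6,7} = 0⊕0⊕1 = 1
p4 = XOR of data positions {5,6,7} = 0⊕0⊕1 = 1
Codeword b1..b7 = 1101001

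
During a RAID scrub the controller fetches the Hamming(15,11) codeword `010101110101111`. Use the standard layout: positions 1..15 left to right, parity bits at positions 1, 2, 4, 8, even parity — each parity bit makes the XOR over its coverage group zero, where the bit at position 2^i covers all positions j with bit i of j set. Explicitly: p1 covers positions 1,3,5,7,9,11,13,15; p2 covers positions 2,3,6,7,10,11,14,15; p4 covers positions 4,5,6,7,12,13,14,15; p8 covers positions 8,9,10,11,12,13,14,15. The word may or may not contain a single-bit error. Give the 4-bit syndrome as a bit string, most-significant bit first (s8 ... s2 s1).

s1: b1⊕b3⊕b5⊕b7⊕b9⊕b11⊕b13⊕b15 = 0⊕0⊕0⊕1⊕0⊕0⊕1⊕1 = 1
s2: b2⊕b3⊕b6⊕b7⊕b10⊕b11⊕b14⊕b15 = 1⊕0⊕1⊕1⊕1⊕0⊕1⊕1 = 0
s4: b4⊕b5⊕b6⊕b7⊕b12⊕b13⊕b14⊕b15 = 1⊕0⊕1⊕1⊕1⊕1⊕1⊕1 = 1
s8: b8⊕b9⊕b10⊕b11⊕b12⊕b13⊕b14⊕b15 = 1⊕0⊕1⊕0⊕1⊕1⊕1⊕1 = 0
Syndrome (s8...s1) = 0101 → position 5.

0101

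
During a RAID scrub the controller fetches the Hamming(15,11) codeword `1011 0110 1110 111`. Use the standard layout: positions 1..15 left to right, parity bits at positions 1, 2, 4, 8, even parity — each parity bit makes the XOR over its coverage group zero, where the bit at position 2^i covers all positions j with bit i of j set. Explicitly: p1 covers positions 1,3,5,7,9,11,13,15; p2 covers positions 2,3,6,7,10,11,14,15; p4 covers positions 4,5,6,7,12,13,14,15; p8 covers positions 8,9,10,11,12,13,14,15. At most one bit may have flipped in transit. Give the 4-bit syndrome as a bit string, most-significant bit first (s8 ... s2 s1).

0011

s1: b1⊕b3⊕b5⊕b7⊕b9⊕b11⊕b13⊕b15 = 1⊕1⊕0⊕1⊕1⊕1⊕1⊕1 = 1
s2: b2⊕b3⊕b6⊕b7⊕b10⊕b11⊕b14⊕b15 = 0⊕1⊕1⊕1⊕1⊕1⊕1⊕1 = 1
s4: b4⊕b5⊕b6⊕b7⊕b12⊕b13⊕b14⊕b15 = 1⊕0⊕1⊕1⊕0⊕1⊕1⊕1 = 0
s8: b8⊕b9⊕b10⊕b11⊕b12⊕b13⊕b14⊕b15 = 0⊕1⊕1⊕1⊕0⊕1⊕1⊕1 = 0
Syndrome (s8...s1) = 0011 → position 3.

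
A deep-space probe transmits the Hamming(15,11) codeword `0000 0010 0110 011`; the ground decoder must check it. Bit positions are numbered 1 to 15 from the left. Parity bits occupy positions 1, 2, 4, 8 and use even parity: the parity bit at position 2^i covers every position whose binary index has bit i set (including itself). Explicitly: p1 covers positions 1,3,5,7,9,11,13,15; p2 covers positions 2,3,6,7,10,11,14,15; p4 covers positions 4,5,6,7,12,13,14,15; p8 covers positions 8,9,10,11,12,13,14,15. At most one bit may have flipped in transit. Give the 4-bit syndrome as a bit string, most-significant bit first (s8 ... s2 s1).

0111

s1: b1⊕b3⊕b5⊕b7⊕b9⊕b11⊕b13⊕b15 = 0⊕0⊕0⊕1⊕0⊕1⊕0⊕1 = 1
s2: b2⊕b3⊕b6⊕b7⊕b10⊕b11⊕b14⊕b15 = 0⊕0⊕0⊕1⊕1⊕1⊕1⊕1 = 1
s4: b4⊕b5⊕b6⊕b7⊕b12⊕b13⊕b14⊕b15 = 0⊕0⊕0⊕1⊕0⊕0⊕1⊕1 = 1
s8: b8⊕b9⊕b10⊕b11⊕b12⊕b13⊕b14⊕b15 = 0⊕0⊕1⊕1⊕0⊕0⊕1⊕1 = 0
Syndrome (s8...s1) = 0111 → position 7.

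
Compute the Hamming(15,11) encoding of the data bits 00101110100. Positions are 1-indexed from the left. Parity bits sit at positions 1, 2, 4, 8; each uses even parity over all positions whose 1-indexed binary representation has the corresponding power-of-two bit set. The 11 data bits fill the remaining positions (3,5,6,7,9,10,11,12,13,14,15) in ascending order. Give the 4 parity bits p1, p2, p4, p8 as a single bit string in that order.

1100

Place data bits at non-power-of-two positions: b3=0, b5=0, b6=1, b7=0, b9=1, b10=1, b11=1, b12=0, b13=1, b14=0, b15=0.
p1 = XOR of data positions {3,5,7,9,11,13,15} = 0⊕0⊕0⊕1⊕1⊕1⊕0 = 1
p2 = XOR of data positions {3,6,7,10,11,14,15} = 0⊕1⊕0⊕1⊕1⊕0⊕0 = 1
p4 = XOR of data positions {5,6,7,12,13,14,15} = 0⊕1⊕0⊕0⊕1⊕0⊕0 = 0
p8 = XOR of data positions {9,10,11,12,13,14,15} = 1⊕1⊕1⊕0⊕1⊕0⊕0 = 0
Parity bits p1,p2,p4,p8 = 1100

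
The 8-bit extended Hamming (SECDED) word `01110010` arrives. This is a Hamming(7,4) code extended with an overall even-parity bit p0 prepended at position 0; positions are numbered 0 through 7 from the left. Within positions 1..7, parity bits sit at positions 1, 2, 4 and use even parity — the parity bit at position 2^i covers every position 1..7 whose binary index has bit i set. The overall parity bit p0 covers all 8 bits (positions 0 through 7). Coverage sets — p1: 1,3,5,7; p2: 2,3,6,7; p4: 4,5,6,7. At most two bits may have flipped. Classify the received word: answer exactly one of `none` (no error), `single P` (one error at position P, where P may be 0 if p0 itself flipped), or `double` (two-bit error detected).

s1: b1⊕b3⊕b5⊕b7 = 1⊕1⊕0⊕0 = 0
s2: b2⊕b3⊕b6⊕b7 = 1⊕1⊕1⊕0 = 1
s4: b4⊕b5⊕b6⊕b7 = 0⊕0⊕1⊕0 = 1
Syndrome (s4...s1) = 110 → position 6.
Overall parity (XOR of all 8 bits, including p0): 0⊕1⊕1⊕1⊕0⊕0⊕1⊕0 = 0
Overall=0, syndrome position=6 → double-bit error detected (uncorrectable).

double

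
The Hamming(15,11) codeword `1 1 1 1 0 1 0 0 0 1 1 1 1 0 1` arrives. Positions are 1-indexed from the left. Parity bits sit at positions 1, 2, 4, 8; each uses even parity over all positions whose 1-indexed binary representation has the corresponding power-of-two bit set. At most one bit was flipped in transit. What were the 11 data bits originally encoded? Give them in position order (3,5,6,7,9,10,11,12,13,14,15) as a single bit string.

s1: b1⊕b3⊕b5⊕b7⊕b9⊕b11⊕b13⊕b15 = 1⊕1⊕0⊕0⊕0⊕1⊕1⊕1 = 1
s2: b2⊕b3⊕b6⊕b7⊕b10⊕b11⊕b14⊕b15 = 1⊕1⊕1⊕0⊕1⊕1⊕0⊕1 = 0
s4: b4⊕b5⊕b6⊕b7⊕b12⊕b13⊕b14⊕b15 = 1⊕0⊕1⊕0⊕1⊕1⊕0⊕1 = 1
s8: b8⊕b9⊕b10⊕b11⊕b12⊕b13⊕b14⊕b15 = 0⊕0⊕1⊕1⊕1⊕1⊕0⊕1 = 1
Syndrome (s8...s1) = 1101 → position 13.
Flip bit 13: corrected codeword = 111101000111001
Data bits at positions 3,5,6,7,9,10,11,12,13,14,15: 10100111001

10100111001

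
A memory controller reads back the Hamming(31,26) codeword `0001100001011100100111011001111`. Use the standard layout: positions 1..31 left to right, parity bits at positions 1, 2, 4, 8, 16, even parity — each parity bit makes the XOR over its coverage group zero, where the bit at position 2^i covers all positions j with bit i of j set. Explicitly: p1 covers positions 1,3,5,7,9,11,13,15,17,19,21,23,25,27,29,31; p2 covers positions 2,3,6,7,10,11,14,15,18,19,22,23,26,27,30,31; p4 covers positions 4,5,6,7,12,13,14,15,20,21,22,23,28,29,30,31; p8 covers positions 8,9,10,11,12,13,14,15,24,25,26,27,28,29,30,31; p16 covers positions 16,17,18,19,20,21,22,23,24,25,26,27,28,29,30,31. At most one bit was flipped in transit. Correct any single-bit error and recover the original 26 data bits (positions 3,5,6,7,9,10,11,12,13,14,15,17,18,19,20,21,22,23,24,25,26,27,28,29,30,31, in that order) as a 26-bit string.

11000101110100111011001111

s1: b1⊕b3⊕b5⊕b7⊕b9⊕b11⊕b13⊕b15⊕b17⊕b19⊕b21⊕b23⊕b25⊕b27⊕b29⊕b31 = 0⊕0⊕1⊕0⊕0⊕0⊕1⊕0⊕1⊕0⊕1⊕0⊕1⊕0⊕1⊕1 = 1
s2: b2⊕b3⊕b6⊕b7⊕b10⊕b11⊕b14⊕b15⊕b18⊕b19⊕b22⊕b23⊕b26⊕b27⊕b30⊕b31 = 0⊕0⊕0⊕0⊕1⊕0⊕1⊕0⊕0⊕0⊕1⊕0⊕0⊕0⊕1⊕1 = 1
s4: b4⊕b5⊕b6⊕b7⊕b12⊕b13⊕b14⊕b15⊕b20⊕b21⊕b22⊕b23⊕b28⊕b29⊕b30⊕b31 = 1⊕1⊕0⊕0⊕1⊕1⊕1⊕0⊕1⊕1⊕1⊕0⊕1⊕1⊕1⊕1 = 0
s8: b8⊕b9⊕b10⊕b11⊕b12⊕b13⊕b14⊕b15⊕b24⊕b25⊕b26⊕b27⊕b28⊕b29⊕b30⊕b31 = 0⊕0⊕1⊕0⊕1⊕1⊕1⊕0⊕1⊕1⊕0⊕0⊕1⊕1⊕1⊕1 = 0
s16: b16⊕b17⊕b18⊕b19⊕b20⊕b21⊕b22⊕b23⊕b24⊕b25⊕b26⊕b27⊕b28⊕b29⊕b30⊕b31 = 0⊕1⊕0⊕0⊕1⊕1⊕1⊕0⊕1⊕1⊕0⊕0⊕1⊕1⊕1⊕1 = 0
Syndrome (s16...s1) = 00011 → position 3.
Flip bit 3: corrected codeword = 0011100001011100100111011001111
Data bits at positions 3,5,6,7,9,10,11,12,13,14,15,17,18,19,20,21,22,23,24,25,26,27,28,29,30,31: 11000101110100111011001111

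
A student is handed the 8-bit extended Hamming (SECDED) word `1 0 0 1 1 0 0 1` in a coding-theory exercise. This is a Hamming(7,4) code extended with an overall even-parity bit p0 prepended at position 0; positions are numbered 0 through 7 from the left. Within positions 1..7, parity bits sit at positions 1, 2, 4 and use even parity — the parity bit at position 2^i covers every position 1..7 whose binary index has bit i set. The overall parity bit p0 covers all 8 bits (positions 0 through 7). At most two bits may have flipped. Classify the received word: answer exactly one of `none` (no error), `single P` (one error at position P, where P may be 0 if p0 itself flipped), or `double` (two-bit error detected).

s1: b1⊕b3⊕b5⊕b7 = 0⊕1⊕0⊕1 = 0
s2: b2⊕b3⊕b6⊕b7 = 0⊕1⊕0⊕1 = 0
s4: b4⊕b5⊕b6⊕b7 = 1⊕0⊕0⊕1 = 0
Syndrome (s4...s1) = 000 → position 0 (no error).
Overall parity (XOR of all 8 bits, including p0): 1⊕0⊕0⊕1⊕1⊕0⊕0⊕1 = 0
Overall=0, syndrome position=0 → no error.

none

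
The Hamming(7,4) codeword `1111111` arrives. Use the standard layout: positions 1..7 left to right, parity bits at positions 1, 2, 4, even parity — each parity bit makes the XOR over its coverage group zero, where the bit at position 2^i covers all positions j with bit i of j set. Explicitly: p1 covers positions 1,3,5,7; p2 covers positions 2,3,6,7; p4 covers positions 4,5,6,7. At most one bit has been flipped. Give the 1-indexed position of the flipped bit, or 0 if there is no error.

s1: b1⊕b3⊕b5⊕b7 = 1⊕1⊕1⊕1 = 0
s2: b2⊕b3⊕b6⊕b7 = 1⊕1⊕1⊕1 = 0
s4: b4⊕b5⊕b6⊕b7 = 1⊕1⊕1⊕1 = 0
Syndrome (s4...s1) = 000 → position 0 (no error).

0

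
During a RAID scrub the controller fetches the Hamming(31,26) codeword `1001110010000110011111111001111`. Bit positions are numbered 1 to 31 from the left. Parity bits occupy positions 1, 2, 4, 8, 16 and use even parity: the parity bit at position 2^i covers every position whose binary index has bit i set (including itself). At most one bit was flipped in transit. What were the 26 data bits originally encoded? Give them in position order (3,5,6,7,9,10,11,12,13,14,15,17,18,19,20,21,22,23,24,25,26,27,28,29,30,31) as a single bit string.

01101000001011111111001111

s1: b1⊕b3⊕b5⊕b7⊕b9⊕b11⊕b13⊕b15⊕b17⊕b19⊕b21⊕b23⊕b25⊕b27⊕b29⊕b31 = 1⊕0⊕1⊕0⊕1⊕0⊕0⊕1⊕0⊕1⊕1⊕1⊕1⊕0⊕1⊕1 = 0
s2: b2⊕b3⊕b6⊕b7⊕b10⊕b11⊕b14⊕b15⊕b18⊕b19⊕b22⊕b23⊕b26⊕b27⊕b30⊕b31 = 0⊕0⊕1⊕0⊕0⊕0⊕1⊕1⊕1⊕1⊕1⊕1⊕0⊕0⊕1⊕1 = 1
s4: b4⊕b5⊕b6⊕b7⊕b12⊕b13⊕b14⊕b15⊕b20⊕b21⊕b22⊕b23⊕b28⊕b29⊕b30⊕b31 = 1⊕1⊕1⊕0⊕0⊕0⊕1⊕1⊕1⊕1⊕1⊕1⊕1⊕1⊕1⊕1 = 1
s8: b8⊕b9⊕b10⊕b11⊕b12⊕b13⊕b14⊕b15⊕b24⊕b25⊕b26⊕b27⊕b28⊕b29⊕b30⊕b31 = 0⊕1⊕0⊕0⊕0⊕0⊕1⊕1⊕1⊕1⊕0⊕0⊕1⊕1⊕1⊕1 = 1
s16: b16⊕b17⊕b18⊕b19⊕b20⊕b21⊕b22⊕b23⊕b24⊕b25⊕b26⊕b27⊕b28⊕b29⊕b30⊕b31 = 0⊕0⊕1⊕1⊕1⊕1⊕1⊕1⊕1⊕1⊕0⊕0⊕1⊕1⊕1⊕1 = 0
Syndrome (s16...s1) = 01110 → position 14.
Flip bit 14: corrected codeword = 1001110010000010011111111001111
Data bits at positions 3,5,6,7,9,10,11,12,13,14,15,17,18,19,20,21,22,23,24,25,26,27,28,29,30,31: 01101000001011111111001111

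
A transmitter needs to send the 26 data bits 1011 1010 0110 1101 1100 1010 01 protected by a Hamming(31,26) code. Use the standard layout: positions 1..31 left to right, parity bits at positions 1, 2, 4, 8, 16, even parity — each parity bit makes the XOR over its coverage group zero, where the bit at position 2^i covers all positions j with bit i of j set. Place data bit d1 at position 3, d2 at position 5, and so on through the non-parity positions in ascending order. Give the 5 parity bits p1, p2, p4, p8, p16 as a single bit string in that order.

Place data bits at non-power-of-two positions: b3=1, b5=0, b6=1, b7=1, b9=1, b10=0, b11=1, b12=0, b13=0, b14=1, b15=1, b17=0, b18=1, b19=1, b20=0, b21=1, b22=1, b23=1, b24=0, b25=0, b26=1, b27=0, b28=1, b29=0, b30=0, b31=1.
p1 = XOR of data positions {3,5,7,9,11,13,15,17,19,21,23,25,27,29,31} = 1⊕0⊕1⊕1⊕1⊕0⊕1⊕0⊕1⊕1⊕1⊕0⊕0⊕0⊕1 = 1
p2 = XOR of data positions {3,6,7,10,11,14,15,18,19,22,23,26,27,30,31} = 1⊕1⊕1⊕0⊕1⊕1⊕1⊕1⊕1⊕1⊕1⊕1⊕0⊕0⊕1 = 0
p4 = XOR of data positions {5,6,7,12,13,14,15,20,21,22,23,28,29,30,31} = 0⊕1⊕1⊕0⊕0⊕1⊕1⊕0⊕1⊕1⊕1⊕1⊕0⊕0⊕1 = 1
p8 = XOR of data positions {9,10,11,12,13,14,15,24,25,26,27,28,29,30,31} = 1⊕0⊕1⊕0⊕0⊕1⊕1⊕0⊕0⊕1⊕0⊕1⊕0⊕0⊕1 = 1
p16 = XOR of data positions {17,18,19,20,21,22,23,24,25,26,27,28,29,30,31} = 0⊕1⊕1⊕0⊕1⊕1⊕1⊕0⊕0⊕1⊕0⊕1⊕0⊕0⊕1 = 0
Parity bits p1,p2,p4,p8,p16 = 10110

10110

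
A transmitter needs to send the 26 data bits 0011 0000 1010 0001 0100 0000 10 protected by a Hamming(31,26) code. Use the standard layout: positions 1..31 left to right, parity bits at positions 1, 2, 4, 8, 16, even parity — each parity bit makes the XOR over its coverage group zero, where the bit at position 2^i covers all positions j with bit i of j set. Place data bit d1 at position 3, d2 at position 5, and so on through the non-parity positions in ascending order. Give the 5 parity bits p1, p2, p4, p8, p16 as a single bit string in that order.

11111

Place data bits at non-power-of-two positions: b3=0, b5=0, b6=1, b7=1, b9=0, b10=0, b11=0, b12=0, b13=1, b14=0, b15=1, b17=0, b18=0, b19=0, b20=0, b21=1, b22=0, b23=1, b24=0, b25=0, b26=0, b27=0, b28=0, b29=0, b30=1, b31=0.
p1 = XOR of data positions {3,5,7,9,11,13,15,17,19,21,23,25,27,29,31} = 0⊕0⊕1⊕0⊕0⊕1⊕1⊕0⊕0⊕1⊕1⊕0⊕0⊕0⊕0 = 1
p2 = XOR of data positions {3,6,7,10,11,14,15,18,19,22,23,26,27,30,31} = 0⊕1⊕1⊕0⊕0⊕0⊕1⊕0⊕0⊕0⊕1⊕0⊕0⊕1⊕0 = 1
p4 = XOR of data positions {5,6,7,12,13,14,15,20,21,22,23,28,29,30,31} = 0⊕1⊕1⊕0⊕1⊕0⊕1⊕0⊕1⊕0⊕1⊕0⊕0⊕1⊕0 = 1
p8 = XOR of data positions {9,10,11,12,13,14,15,24,25,26,27,28,29,30,31} = 0⊕0⊕0⊕0⊕1⊕0⊕1⊕0⊕0⊕0⊕0⊕0⊕0⊕1⊕0 = 1
p16 = XOR of data positions {17,18,19,20,21,22,23,24,25,26,27,28,29,30,31} = 0⊕0⊕0⊕0⊕1⊕0⊕1⊕0⊕0⊕0⊕0⊕0⊕0⊕1⊕0 = 1
Parity bits p1,p2,p4,p8,p16 = 11111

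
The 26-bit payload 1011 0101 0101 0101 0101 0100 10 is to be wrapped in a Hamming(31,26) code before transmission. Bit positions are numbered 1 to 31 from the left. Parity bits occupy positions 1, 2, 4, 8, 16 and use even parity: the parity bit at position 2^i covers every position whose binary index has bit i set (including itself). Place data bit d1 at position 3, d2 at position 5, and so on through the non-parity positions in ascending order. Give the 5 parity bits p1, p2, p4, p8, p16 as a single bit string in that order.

01101

Place data bits at non-power-of-two positions: b3=1, b5=0, b6=1, b7=1, b9=0, b10=1, b11=0, b12=1, b13=0, b14=1, b15=0, b17=1, b18=0, b19=1, b20=0, b21=1, b22=0, b23=1, b24=0, b25=1, b26=0, b27=1, b28=0, b29=0, b30=1, b31=0.
p1 = XOR of data positions {3,5,7,9,11,13,15,17,19,21,23,25,27,29,31} = 1⊕0⊕1⊕0⊕0⊕0⊕0⊕1⊕1⊕1⊕1⊕1⊕1⊕0⊕0 = 0
p2 = XOR of data positions {3,6,7,10,11,14,15,18,19,22,23,26,27,30,31} = 1⊕1⊕1⊕1⊕0⊕1⊕0⊕0⊕1⊕0⊕1⊕0⊕1⊕1⊕0 = 1
p4 = XOR of data positions {5,6,7,12,13,14,15,20,21,22,23,28,29,30,31} = 0⊕1⊕1⊕1⊕0⊕1⊕0⊕0⊕1⊕0⊕1⊕0⊕0⊕1⊕0 = 1
p8 = XOR of data positions {9,10,11,12,13,14,15,24,25,26,27,28,29,30,31} = 0⊕1⊕0⊕1⊕0⊕1⊕0⊕0⊕1⊕0⊕1⊕0⊕0⊕1⊕0 = 0
p16 = XOR of data positions {17,18,19,20,21,22,23,24,25,26,27,28,29,30,31} = 1⊕0⊕1⊕0⊕1⊕0⊕1⊕0⊕1⊕0⊕1⊕0⊕0⊕1⊕0 = 1
Parity bits p1,p2,p4,p8,p16 = 01101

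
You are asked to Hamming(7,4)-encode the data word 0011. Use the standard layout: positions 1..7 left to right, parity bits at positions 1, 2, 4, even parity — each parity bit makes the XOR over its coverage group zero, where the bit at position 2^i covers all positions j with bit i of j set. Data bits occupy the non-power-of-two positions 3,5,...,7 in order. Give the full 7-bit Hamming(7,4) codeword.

1000011

Place data bits at non-power-of-two positions: b3=0, b5=0, b6=1, b7=1.
p1 = XOR of data positions {3,5,7} = 0⊕0⊕1 = 1
p2 = XOR of data positions {3,6,7} = 0⊕1⊕1 = 0
p4 = XOR of data positions {5,6,7} = 0⊕1⊕1 = 0
Codeword b1..b7 = 1000011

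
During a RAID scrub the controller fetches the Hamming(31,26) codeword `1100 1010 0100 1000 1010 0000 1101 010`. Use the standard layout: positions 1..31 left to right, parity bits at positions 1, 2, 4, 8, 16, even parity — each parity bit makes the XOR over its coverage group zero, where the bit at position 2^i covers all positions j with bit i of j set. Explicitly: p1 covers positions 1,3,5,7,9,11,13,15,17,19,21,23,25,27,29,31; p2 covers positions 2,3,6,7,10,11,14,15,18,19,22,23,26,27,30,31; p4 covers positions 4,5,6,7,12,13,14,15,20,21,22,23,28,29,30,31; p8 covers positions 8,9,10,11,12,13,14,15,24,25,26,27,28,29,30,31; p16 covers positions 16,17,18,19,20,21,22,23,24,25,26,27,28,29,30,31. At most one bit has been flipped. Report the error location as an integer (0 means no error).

5

s1: b1⊕b3⊕b5⊕b7⊕b9⊕b11⊕b13⊕b15⊕b17⊕b19⊕b21⊕b23⊕b25⊕b27⊕b29⊕b31 = 1⊕0⊕1⊕1⊕0⊕0⊕1⊕0⊕1⊕1⊕0⊕0⊕1⊕0⊕0⊕0 = 1
s2: b2⊕b3⊕b6⊕b7⊕b10⊕b11⊕b14⊕b15⊕b18⊕b19⊕b22⊕b23⊕b26⊕b27⊕b30⊕b31 = 1⊕0⊕0⊕1⊕1⊕0⊕0⊕0⊕0⊕1⊕0⊕0⊕1⊕0⊕1⊕0 = 0
s4: b4⊕b5⊕b6⊕b7⊕b12⊕b13⊕b14⊕b15⊕b20⊕b21⊕b22⊕b23⊕b28⊕b29⊕b30⊕b31 = 0⊕1⊕0⊕1⊕0⊕1⊕0⊕0⊕0⊕0⊕0⊕0⊕1⊕0⊕1⊕0 = 1
s8: b8⊕b9⊕b10⊕b11⊕b12⊕b13⊕b14⊕b15⊕b24⊕b25⊕b26⊕b27⊕b28⊕b29⊕b30⊕b31 = 0⊕0⊕1⊕0⊕0⊕1⊕0⊕0⊕0⊕1⊕1⊕0⊕1⊕0⊕1⊕0 = 0
s16: b16⊕b17⊕b18⊕b19⊕b20⊕b21⊕b22⊕b23⊕b24⊕b25⊕b26⊕b27⊕b28⊕b29⊕b30⊕b31 = 0⊕1⊕0⊕1⊕0⊕0⊕0⊕0⊕0⊕1⊕1⊕0⊕1⊕0⊕1⊕0 = 0
Syndrome (s16...s1) = 00101 → position 5.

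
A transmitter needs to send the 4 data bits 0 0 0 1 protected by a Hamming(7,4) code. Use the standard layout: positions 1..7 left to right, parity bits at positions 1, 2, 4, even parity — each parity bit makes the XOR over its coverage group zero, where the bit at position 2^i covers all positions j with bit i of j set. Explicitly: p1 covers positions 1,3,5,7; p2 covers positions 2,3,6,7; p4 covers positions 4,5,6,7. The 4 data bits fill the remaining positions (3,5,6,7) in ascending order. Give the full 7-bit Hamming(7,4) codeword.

Place data bits at non-power-of-two positions: b3=0, b5=0, b6=0, b7=1.
p1 = XOR of data positions {3,5,7} = 0⊕0⊕1 = 1
p2 = XOR of data positions {3,6,7} = 0⊕0⊕1 = 1
p4 = XOR of data positions {5,6,7} = 0⊕0⊕1 = 1
Codeword b1..b7 = 1101001

1101001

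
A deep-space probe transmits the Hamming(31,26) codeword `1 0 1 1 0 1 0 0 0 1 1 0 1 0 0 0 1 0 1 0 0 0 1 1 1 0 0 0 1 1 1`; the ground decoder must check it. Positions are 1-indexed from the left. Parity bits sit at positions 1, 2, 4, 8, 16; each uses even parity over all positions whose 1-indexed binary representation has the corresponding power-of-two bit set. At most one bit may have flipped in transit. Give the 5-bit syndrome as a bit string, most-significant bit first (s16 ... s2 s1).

00100

s1: b1⊕b3⊕b5⊕b7⊕b9⊕b11⊕b13⊕b15⊕b17⊕b19⊕b21⊕b23⊕b25⊕b27⊕b29⊕b31 = 1⊕1⊕0⊕0⊕0⊕1⊕1⊕0⊕1⊕1⊕0⊕1⊕1⊕0⊕1⊕1 = 0
s2: b2⊕b3⊕b6⊕b7⊕b10⊕b11⊕b14⊕b15⊕b18⊕b19⊕b22⊕b23⊕b26⊕b27⊕b30⊕b31 = 0⊕1⊕1⊕0⊕1⊕1⊕0⊕0⊕0⊕1⊕0⊕1⊕0⊕0⊕1⊕1 = 0
s4: b4⊕b5⊕b6⊕b7⊕b12⊕b13⊕b14⊕b15⊕b20⊕b21⊕b22⊕b23⊕b28⊕b29⊕b30⊕b31 = 1⊕0⊕1⊕0⊕0⊕1⊕0⊕0⊕0⊕0⊕0⊕1⊕0⊕1⊕1⊕1 = 1
s8: b8⊕b9⊕b10⊕b11⊕b12⊕b13⊕b14⊕b15⊕b24⊕b25⊕b26⊕b27⊕b28⊕b29⊕b30⊕b31 = 0⊕0⊕1⊕1⊕0⊕1⊕0⊕0⊕1⊕1⊕0⊕0⊕0⊕1⊕1⊕1 = 0
s16: b16⊕b17⊕b18⊕b19⊕b20⊕b21⊕b22⊕b23⊕b24⊕b25⊕b26⊕b27⊕b28⊕b29⊕b30⊕b31 = 0⊕1⊕0⊕1⊕0⊕0⊕0⊕1⊕1⊕1⊕0⊕0⊕0⊕1⊕1⊕1 = 0
Syndrome (s16...s1) = 00100 → position 4.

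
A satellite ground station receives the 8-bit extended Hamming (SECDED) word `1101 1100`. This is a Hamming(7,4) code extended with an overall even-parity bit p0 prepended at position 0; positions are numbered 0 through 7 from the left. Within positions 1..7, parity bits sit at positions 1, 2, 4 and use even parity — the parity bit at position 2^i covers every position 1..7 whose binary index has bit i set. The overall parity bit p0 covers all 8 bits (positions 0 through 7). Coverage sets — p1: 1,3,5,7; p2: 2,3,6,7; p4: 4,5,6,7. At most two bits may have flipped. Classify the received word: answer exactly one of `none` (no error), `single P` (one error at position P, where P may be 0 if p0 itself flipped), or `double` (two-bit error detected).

s1: b1⊕b3⊕b5⊕b7 = 1⊕1⊕1⊕0 = 1
s2: b2⊕b3⊕b6⊕b7 = 0⊕1⊕0⊕0 = 1
s4: b4⊕b5⊕b6⊕b7 = 1⊕1⊕0⊕0 = 0
Syndrome (s4...s1) = 011 → position 3.
Overall parity (XOR of all 8 bits, including p0): 1⊕1⊕0⊕1⊕1⊕1⊕0⊕0 = 1
Overall=1, syndrome position=3 → single-bit error at position 3.

single 3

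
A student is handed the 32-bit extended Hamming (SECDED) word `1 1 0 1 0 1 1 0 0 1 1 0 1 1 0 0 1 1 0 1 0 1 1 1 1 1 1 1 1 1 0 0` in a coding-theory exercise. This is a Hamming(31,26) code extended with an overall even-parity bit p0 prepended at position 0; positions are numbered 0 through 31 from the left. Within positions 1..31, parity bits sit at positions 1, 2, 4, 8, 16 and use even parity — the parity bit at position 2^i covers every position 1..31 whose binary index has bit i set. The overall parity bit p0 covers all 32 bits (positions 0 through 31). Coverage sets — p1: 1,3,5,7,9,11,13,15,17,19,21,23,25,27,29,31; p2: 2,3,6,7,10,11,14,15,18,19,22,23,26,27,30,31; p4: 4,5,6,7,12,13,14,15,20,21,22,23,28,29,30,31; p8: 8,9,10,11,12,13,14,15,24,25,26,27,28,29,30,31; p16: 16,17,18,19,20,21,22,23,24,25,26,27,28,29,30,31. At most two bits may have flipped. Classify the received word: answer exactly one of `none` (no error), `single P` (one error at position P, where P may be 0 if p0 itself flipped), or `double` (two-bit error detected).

single 4

s1: b1⊕b3⊕b5⊕b7⊕b9⊕b11⊕b13⊕b15⊕b17⊕b19⊕b21⊕b23⊕b25⊕b27⊕b29⊕b31 = 1⊕1⊕1⊕0⊕1⊕0⊕1⊕0⊕1⊕1⊕1⊕1⊕1⊕1⊕1⊕0 = 0
s2: b2⊕b3⊕b6⊕b7⊕b10⊕b11⊕b14⊕b15⊕b18⊕b19⊕b22⊕b23⊕b26⊕b27⊕b30⊕b31 = 0⊕1⊕1⊕0⊕1⊕0⊕0⊕0⊕0⊕1⊕1⊕1⊕1⊕1⊕0⊕0 = 0
s4: b4⊕b5⊕b6⊕b7⊕b12⊕b13⊕b14⊕b15⊕b20⊕b21⊕b22⊕b23⊕b28⊕b29⊕b30⊕b31 = 0⊕1⊕1⊕0⊕1⊕1⊕0⊕0⊕0⊕1⊕1⊕1⊕1⊕1⊕0⊕0 = 1
s8: b8⊕b9⊕b10⊕b11⊕b12⊕b13⊕b14⊕b15⊕b24⊕b25⊕b26⊕b27⊕b28⊕b29⊕b30⊕b31 = 0⊕1⊕1⊕0⊕1⊕1⊕0⊕0⊕1⊕1⊕1⊕1⊕1⊕1⊕0⊕0 = 0
s16: b16⊕b17⊕b18⊕b19⊕b20⊕b21⊕b22⊕b23⊕b24⊕b25⊕b26⊕b27⊕b28⊕b29⊕b30⊕b31 = 1⊕1⊕0⊕1⊕0⊕1⊕1⊕1⊕1⊕1⊕1⊕1⊕1⊕1⊕0⊕0 = 0
Syndrome (s16...s1) = 00100 → position 4.
Overall parity (XOR of all 32 bits, including p0): 1⊕1⊕0⊕1⊕0⊕1⊕1⊕0⊕0⊕1⊕1⊕0⊕1⊕1⊕0⊕0⊕1⊕1⊕0⊕1⊕0⊕1⊕1⊕1⊕1⊕1⊕1⊕1⊕1⊕1⊕0⊕0 = 1
Overall=1, syndrome position=4 → single-bit error at position 4.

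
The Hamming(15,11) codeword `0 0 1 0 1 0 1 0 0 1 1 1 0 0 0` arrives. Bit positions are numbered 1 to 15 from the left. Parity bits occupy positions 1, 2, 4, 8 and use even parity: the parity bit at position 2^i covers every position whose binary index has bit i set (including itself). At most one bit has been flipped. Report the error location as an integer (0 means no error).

12

s1: b1⊕b3⊕b5⊕b7⊕b9⊕b11⊕b13⊕b15 = 0⊕1⊕1⊕1⊕0⊕1⊕0⊕0 = 0
s2: b2⊕b3⊕b6⊕b7⊕b10⊕b11⊕b14⊕b15 = 0⊕1⊕0⊕1⊕1⊕1⊕0⊕0 = 0
s4: b4⊕b5⊕b6⊕b7⊕b12⊕b13⊕b14⊕b15 = 0⊕1⊕0⊕1⊕1⊕0⊕0⊕0 = 1
s8: b8⊕b9⊕b10⊕b11⊕b12⊕b13⊕b14⊕b15 = 0⊕0⊕1⊕1⊕1⊕0⊕0⊕0 = 1
Syndrome (s8...s1) = 1100 → position 12.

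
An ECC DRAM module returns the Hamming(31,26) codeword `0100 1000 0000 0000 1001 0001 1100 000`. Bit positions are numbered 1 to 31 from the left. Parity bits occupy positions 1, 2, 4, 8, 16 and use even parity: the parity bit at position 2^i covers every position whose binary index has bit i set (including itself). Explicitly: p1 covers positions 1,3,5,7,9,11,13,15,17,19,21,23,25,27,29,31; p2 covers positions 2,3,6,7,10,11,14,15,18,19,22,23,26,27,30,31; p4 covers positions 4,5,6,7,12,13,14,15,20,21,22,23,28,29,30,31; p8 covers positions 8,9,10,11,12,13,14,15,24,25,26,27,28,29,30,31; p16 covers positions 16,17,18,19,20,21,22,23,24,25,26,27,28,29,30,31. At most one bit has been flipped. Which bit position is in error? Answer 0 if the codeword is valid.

25

s1: b1⊕b3⊕b5⊕b7⊕b9⊕b11⊕b13⊕b15⊕b17⊕b19⊕b21⊕b23⊕b25⊕b27⊕b29⊕b31 = 0⊕0⊕1⊕0⊕0⊕0⊕0⊕0⊕1⊕0⊕0⊕0⊕1⊕0⊕0⊕0 = 1
s2: b2⊕b3⊕b6⊕b7⊕b10⊕b11⊕b14⊕b15⊕b18⊕b19⊕b22⊕b23⊕b26⊕b27⊕b30⊕b31 = 1⊕0⊕0⊕0⊕0⊕0⊕0⊕0⊕0⊕0⊕0⊕0⊕1⊕0⊕0⊕0 = 0
s4: b4⊕b5⊕b6⊕b7⊕b12⊕b13⊕b14⊕b15⊕b20⊕b21⊕b22⊕b23⊕b28⊕b29⊕b30⊕b31 = 0⊕1⊕0⊕0⊕0⊕0⊕0⊕0⊕1⊕0⊕0⊕0⊕0⊕0⊕0⊕0 = 0
s8: b8⊕b9⊕b10⊕b11⊕b12⊕b13⊕b14⊕b15⊕b24⊕b25⊕b26⊕b27⊕b28⊕b29⊕b30⊕b31 = 0⊕0⊕0⊕0⊕0⊕0⊕0⊕0⊕1⊕1⊕1⊕0⊕0⊕0⊕0⊕0 = 1
s16: b16⊕b17⊕b18⊕b19⊕b20⊕b21⊕b22⊕b23⊕b24⊕b25⊕b26⊕b27⊕b28⊕b29⊕b30⊕b31 = 0⊕1⊕0⊕0⊕1⊕0⊕0⊕0⊕1⊕1⊕1⊕0⊕0⊕0⊕0⊕0 = 1
Syndrome (s16...s1) = 11001 → position 25.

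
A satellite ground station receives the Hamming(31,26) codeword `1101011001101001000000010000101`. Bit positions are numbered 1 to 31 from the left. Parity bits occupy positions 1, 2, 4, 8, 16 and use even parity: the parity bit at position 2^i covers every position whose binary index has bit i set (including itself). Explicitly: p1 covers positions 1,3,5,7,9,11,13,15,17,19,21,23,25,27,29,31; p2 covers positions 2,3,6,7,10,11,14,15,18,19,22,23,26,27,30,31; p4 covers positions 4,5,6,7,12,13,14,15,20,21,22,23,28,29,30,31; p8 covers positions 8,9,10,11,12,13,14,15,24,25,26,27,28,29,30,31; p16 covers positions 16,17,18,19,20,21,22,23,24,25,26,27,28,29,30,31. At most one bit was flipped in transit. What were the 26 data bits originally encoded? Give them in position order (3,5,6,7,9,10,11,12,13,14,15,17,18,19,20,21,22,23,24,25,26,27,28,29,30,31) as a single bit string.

00110110100000000010000101

s1: b1⊕b3⊕b5⊕b7⊕b9⊕b11⊕b13⊕b15⊕b17⊕b19⊕b21⊕b23⊕b25⊕b27⊕b29⊕b31 = 1⊕0⊕0⊕1⊕0⊕1⊕1⊕0⊕0⊕0⊕0⊕0⊕0⊕0⊕1⊕1 = 0
s2: b2⊕b3⊕b6⊕b7⊕b10⊕b11⊕b14⊕b15⊕b18⊕b19⊕b22⊕b23⊕b26⊕b27⊕b30⊕b31 = 1⊕0⊕1⊕1⊕1⊕1⊕0⊕0⊕0⊕0⊕0⊕0⊕0⊕0⊕0⊕1 = 0
s4: b4⊕b5⊕b6⊕b7⊕b12⊕b13⊕b14⊕b15⊕b20⊕b21⊕b22⊕b23⊕b28⊕b29⊕b30⊕b31 = 1⊕0⊕1⊕1⊕0⊕1⊕0⊕0⊕0⊕0⊕0⊕0⊕0⊕1⊕0⊕1 = 0
s8: b8⊕b9⊕b10⊕b11⊕b12⊕b13⊕b14⊕b15⊕b24⊕b25⊕b26⊕b27⊕b28⊕b29⊕b30⊕b31 = 0⊕0⊕1⊕1⊕0⊕1⊕0⊕0⊕1⊕0⊕0⊕0⊕0⊕1⊕0⊕1 = 0
s16: b16⊕b17⊕b18⊕b19⊕b20⊕b21⊕b22⊕b23⊕b24⊕b25⊕b26⊕b27⊕b28⊕b29⊕b30⊕b31 = 1⊕0⊕0⊕0⊕0⊕0⊕0⊕0⊕1⊕0⊕0⊕0⊕0⊕1⊕0⊕1 = 0
Syndrome (s16...s1) = 00000 → position 0 (no error).
No correction needed.
Data bits at positions 3,5,6,7,9,10,11,12,13,14,15,17,18,19,20,21,22,23,24,25,26,27,28,29,30,31: 00110110100000000010000101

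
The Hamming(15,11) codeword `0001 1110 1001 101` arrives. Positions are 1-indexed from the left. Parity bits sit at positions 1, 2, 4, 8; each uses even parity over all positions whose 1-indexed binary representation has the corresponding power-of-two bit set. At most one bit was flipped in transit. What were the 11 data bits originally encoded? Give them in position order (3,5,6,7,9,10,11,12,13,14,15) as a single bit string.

s1: b1⊕b3⊕b5⊕b7⊕b9⊕b11⊕b13⊕b15 = 0⊕0⊕1⊕1⊕1⊕0⊕1⊕1 = 1
s2: b2⊕b3⊕b6⊕b7⊕b10⊕b11⊕b14⊕b15 = 0⊕0⊕1⊕1⊕0⊕0⊕0⊕1 = 1
s4: b4⊕b5⊕b6⊕b7⊕b12⊕b13⊕b14⊕b15 = 1⊕1⊕1⊕1⊕1⊕1⊕0⊕1 = 1
s8: b8⊕b9⊕b10⊕b11⊕b12⊕b13⊕b14⊕b15 = 0⊕1⊕0⊕0⊕1⊕1⊕0⊕1 = 0
Syndrome (s8...s1) = 0111 → position 7.
Flip bit 7: corrected codeword = 000111001001101
Data bits at positions 3,5,6,7,9,10,11,12,13,14,15: 01101001101

01101001101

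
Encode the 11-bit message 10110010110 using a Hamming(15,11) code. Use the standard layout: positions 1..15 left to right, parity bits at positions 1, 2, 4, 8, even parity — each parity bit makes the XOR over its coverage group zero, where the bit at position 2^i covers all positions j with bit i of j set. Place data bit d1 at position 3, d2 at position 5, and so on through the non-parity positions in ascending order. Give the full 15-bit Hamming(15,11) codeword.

Place data bits at non-power-of-two positions: b3=1, b5=0, b6=1, b7=1, b9=0, b10=0, b11=1, b12=0, b13=1, b14=1, b15=0.
p1 = XOR of data positions {3,5,7,9,11,13,15} = 1⊕0⊕1⊕0⊕1⊕1⊕0 = 0
p2 = XOR of data positions {3,6,7,10,11,14,15} = 1⊕1⊕1⊕0⊕1⊕1⊕0 = 1
p4 = XOR of data positions {5,6,7,12,13,14,15} = 0⊕1⊕1⊕0⊕1⊕1⊕0 = 0
p8 = XOR of data positions {9,10,11,12,13,14,15} = 0⊕0⊕1⊕0⊕1⊕1⊕0 = 1
Codeword b1..b15 = 011001110010110

011001110010110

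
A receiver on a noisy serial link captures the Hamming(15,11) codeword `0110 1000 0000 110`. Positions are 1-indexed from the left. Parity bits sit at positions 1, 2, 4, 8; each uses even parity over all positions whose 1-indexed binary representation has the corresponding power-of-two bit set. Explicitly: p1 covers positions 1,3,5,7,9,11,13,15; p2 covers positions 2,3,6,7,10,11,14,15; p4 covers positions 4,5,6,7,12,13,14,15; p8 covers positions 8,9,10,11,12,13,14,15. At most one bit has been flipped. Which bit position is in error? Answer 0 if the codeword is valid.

7

s1: b1⊕b3⊕b5⊕b7⊕b9⊕b11⊕b13⊕b15 = 0⊕1⊕1⊕0⊕0⊕0⊕1⊕0 = 1
s2: b2⊕b3⊕b6⊕b7⊕b10⊕b11⊕b14⊕b15 = 1⊕1⊕0⊕0⊕0⊕0⊕1⊕0 = 1
s4: b4⊕b5⊕b6⊕b7⊕b12⊕b13⊕b14⊕b15 = 0⊕1⊕0⊕0⊕0⊕1⊕1⊕0 = 1
s8: b8⊕b9⊕b10⊕b11⊕b12⊕b13⊕b14⊕b15 = 0⊕0⊕0⊕0⊕0⊕1⊕1⊕0 = 0
Syndrome (s8...s1) = 0111 → position 7.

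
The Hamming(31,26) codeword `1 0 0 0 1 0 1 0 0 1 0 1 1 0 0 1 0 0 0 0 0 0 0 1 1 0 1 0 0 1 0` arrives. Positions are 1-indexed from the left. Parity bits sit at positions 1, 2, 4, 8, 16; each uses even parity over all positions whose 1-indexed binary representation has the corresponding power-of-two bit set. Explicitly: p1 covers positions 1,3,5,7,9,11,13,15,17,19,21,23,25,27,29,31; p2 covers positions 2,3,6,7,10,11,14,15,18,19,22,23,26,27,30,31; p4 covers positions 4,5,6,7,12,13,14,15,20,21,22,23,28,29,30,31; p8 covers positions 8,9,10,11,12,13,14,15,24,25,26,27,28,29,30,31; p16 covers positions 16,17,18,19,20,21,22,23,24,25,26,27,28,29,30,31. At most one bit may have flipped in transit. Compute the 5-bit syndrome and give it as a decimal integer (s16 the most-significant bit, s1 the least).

s1: b1⊕b3⊕b5⊕b7⊕b9⊕b11⊕b13⊕b15⊕b17⊕b19⊕b21⊕b23⊕b25⊕b27⊕b29⊕b31 = 1⊕0⊕1⊕1⊕0⊕0⊕1⊕0⊕0⊕0⊕0⊕0⊕1⊕1⊕0⊕0 = 0
s2: b2⊕b3⊕b6⊕b7⊕b10⊕b11⊕b14⊕b15⊕b18⊕b19⊕b22⊕b23⊕b26⊕b27⊕b30⊕b31 = 0⊕0⊕0⊕1⊕1⊕0⊕0⊕0⊕0⊕0⊕0⊕0⊕0⊕1⊕1⊕0 = 0
s4: b4⊕b5⊕b6⊕b7⊕b12⊕b13⊕b14⊕b15⊕b20⊕b21⊕b22⊕b23⊕b28⊕b29⊕b30⊕b31 = 0⊕1⊕0⊕1⊕1⊕1⊕0⊕0⊕0⊕0⊕0⊕0⊕0⊕0⊕1⊕0 = 1
s8: b8⊕b9⊕b10⊕b11⊕b12⊕b13⊕b14⊕b15⊕b24⊕b25⊕b26⊕b27⊕b28⊕b29⊕b30⊕b31 = 0⊕0⊕1⊕0⊕1⊕1⊕0⊕0⊕1⊕1⊕0⊕1⊕0⊕0⊕1⊕0 = 1
s16: b16⊕b17⊕b18⊕b19⊕b20⊕b21⊕b22⊕b23⊕b24⊕b25⊕b26⊕b27⊕b28⊕b29⊕b30⊕b31 = 1⊕0⊕0⊕0⊕0⊕0⊕0⊕0⊕1⊕1⊕0⊕1⊕0⊕0⊕1⊕0 = 1
Syndrome (s16...s1) = 11100 → position 28.

28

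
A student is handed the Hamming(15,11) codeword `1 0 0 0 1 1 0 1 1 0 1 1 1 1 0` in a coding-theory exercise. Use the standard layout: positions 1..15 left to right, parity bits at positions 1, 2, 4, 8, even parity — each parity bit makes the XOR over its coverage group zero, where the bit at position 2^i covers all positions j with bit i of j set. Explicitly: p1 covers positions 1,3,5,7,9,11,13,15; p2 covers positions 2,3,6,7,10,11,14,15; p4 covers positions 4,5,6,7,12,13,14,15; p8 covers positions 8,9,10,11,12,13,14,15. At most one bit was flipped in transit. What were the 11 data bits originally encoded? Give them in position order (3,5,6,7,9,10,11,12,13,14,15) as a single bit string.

01111011110

s1: b1⊕b3⊕b5⊕b7⊕b9⊕b11⊕b13⊕b15 = 1⊕0⊕1⊕0⊕1⊕1⊕1⊕0 = 1
s2: b2⊕b3⊕b6⊕b7⊕b10⊕b11⊕b14⊕b15 = 0⊕0⊕1⊕0⊕0⊕1⊕1⊕0 = 1
s4: b4⊕b5⊕b6⊕b7⊕b12⊕b13⊕b14⊕b15 = 0⊕1⊕1⊕0⊕1⊕1⊕1⊕0 = 1
s8: b8⊕b9⊕b10⊕b11⊕b12⊕b13⊕b14⊕b15 = 1⊕1⊕0⊕1⊕1⊕1⊕1⊕0 = 0
Syndrome (s8...s1) = 0111 → position 7.
Flip bit 7: corrected codeword = 100011111011110
Data bits at positions 3,5,6,7,9,10,11,12,13,14,15: 01111011110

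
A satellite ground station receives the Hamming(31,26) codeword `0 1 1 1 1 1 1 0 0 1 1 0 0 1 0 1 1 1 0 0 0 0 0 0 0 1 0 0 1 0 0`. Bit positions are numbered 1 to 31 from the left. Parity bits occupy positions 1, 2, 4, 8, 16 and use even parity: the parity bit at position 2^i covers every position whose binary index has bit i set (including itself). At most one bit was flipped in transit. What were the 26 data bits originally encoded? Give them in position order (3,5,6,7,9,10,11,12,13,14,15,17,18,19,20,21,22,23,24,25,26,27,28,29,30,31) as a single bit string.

11110110010110000000000100

s1: b1⊕b3⊕b5⊕b7⊕b9⊕b11⊕b13⊕b15⊕b17⊕b19⊕b21⊕b23⊕b25⊕b27⊕b29⊕b31 = 0⊕1⊕1⊕1⊕0⊕1⊕0⊕0⊕1⊕0⊕0⊕0⊕0⊕0⊕1⊕0 = 0
s2: b2⊕b3⊕b6⊕b7⊕b10⊕b11⊕b14⊕b15⊕b18⊕b19⊕b22⊕b23⊕b26⊕b27⊕b30⊕b31 = 1⊕1⊕1⊕1⊕1⊕1⊕1⊕0⊕1⊕0⊕0⊕0⊕1⊕0⊕0⊕0 = 1
s4: b4⊕b5⊕b6⊕b7⊕b12⊕b13⊕b14⊕b15⊕b20⊕b21⊕b22⊕b23⊕b28⊕b29⊕b30⊕b31 = 1⊕1⊕1⊕1⊕0⊕0⊕1⊕0⊕0⊕0⊕0⊕0⊕0⊕1⊕0⊕0 = 0
s8: b8⊕b9⊕b10⊕b11⊕b12⊕b13⊕b14⊕b15⊕b24⊕b25⊕b26⊕b27⊕b28⊕b29⊕b30⊕b31 = 0⊕0⊕1⊕1⊕0⊕0⊕1⊕0⊕0⊕0⊕1⊕0⊕0⊕1⊕0⊕0 = 1
s16: b16⊕b17⊕b18⊕b19⊕b20⊕b21⊕b22⊕b23⊕b24⊕b25⊕b26⊕b27⊕b28⊕b29⊕b30⊕b31 = 1⊕1⊕1⊕0⊕0⊕0⊕0⊕0⊕0⊕0⊕1⊕0⊕0⊕1⊕0⊕0 = 1
Syndrome (s16...s1) = 11010 → position 26.
Flip bit 26: corrected codeword = 0111111001100101110000000000100
Data bits at positions 3,5,6,7,9,10,11,12,13,14,15,17,18,19,20,21,22,23,24,25,26,27,28,29,30,31: 11110110010110000000000100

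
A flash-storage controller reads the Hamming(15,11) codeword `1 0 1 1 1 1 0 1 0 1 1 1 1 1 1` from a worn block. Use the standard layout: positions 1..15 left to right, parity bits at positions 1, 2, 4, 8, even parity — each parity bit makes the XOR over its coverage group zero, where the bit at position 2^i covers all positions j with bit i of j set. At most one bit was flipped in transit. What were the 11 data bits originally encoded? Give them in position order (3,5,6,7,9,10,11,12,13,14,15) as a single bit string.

11100110111

s1: b1⊕b3⊕b5⊕b7⊕b9⊕b11⊕b13⊕b15 = 1⊕1⊕1⊕0⊕0⊕1⊕1⊕1 = 0
s2: b2⊕b3⊕b6⊕b7⊕b10⊕b11⊕b14⊕b15 = 0⊕1⊕1⊕0⊕1⊕1⊕1⊕1 = 0
s4: b4⊕b5⊕b6⊕b7⊕b12⊕b13⊕b14⊕b15 = 1⊕1⊕1⊕0⊕1⊕1⊕1⊕1 = 1
s8: b8⊕b9⊕b10⊕b11⊕b12⊕b13⊕b14⊕b15 = 1⊕0⊕1⊕1⊕1⊕1⊕1⊕1 = 1
Syndrome (s8...s1) = 1100 → position 12.
Flip bit 12: corrected codeword = 101111010110111
Data bits at positions 3,5,6,7,9,10,11,12,13,14,15: 11100110111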